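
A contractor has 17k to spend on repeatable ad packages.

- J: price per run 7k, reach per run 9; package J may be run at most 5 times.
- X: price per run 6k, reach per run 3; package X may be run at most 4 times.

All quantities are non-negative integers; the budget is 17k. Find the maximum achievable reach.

J has the best ratio (9/7); taking only J gives at most 2×9 = 18 (stopped by the price limit).
Optimal: 2×J: price 14 ≤ 17, reach 2·9 = 18.

18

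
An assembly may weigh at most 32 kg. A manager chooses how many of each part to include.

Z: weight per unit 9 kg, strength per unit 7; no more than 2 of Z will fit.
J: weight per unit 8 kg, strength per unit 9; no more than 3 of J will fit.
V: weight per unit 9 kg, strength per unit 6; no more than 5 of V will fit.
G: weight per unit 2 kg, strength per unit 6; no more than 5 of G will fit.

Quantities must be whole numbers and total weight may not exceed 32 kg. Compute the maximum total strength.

51

2×J and 5×G: weight 26 ≤ 32, strength 2·9 + 5·6 = 48.
3×J and 4×G: weight 32 ≤ 32, strength 3·9 + 4·6 = 51.
Best is 51.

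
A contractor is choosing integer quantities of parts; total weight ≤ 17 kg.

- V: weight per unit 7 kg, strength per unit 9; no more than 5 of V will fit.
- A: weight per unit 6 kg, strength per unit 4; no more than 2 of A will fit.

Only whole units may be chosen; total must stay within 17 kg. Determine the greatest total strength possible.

2×V: weight 14 ≤ 17, strength 2·9 = 18.
1×V and 1×A: weight 13 ≤ 17, strength 1·9 + 1·4 = 13.
Best is 18.

18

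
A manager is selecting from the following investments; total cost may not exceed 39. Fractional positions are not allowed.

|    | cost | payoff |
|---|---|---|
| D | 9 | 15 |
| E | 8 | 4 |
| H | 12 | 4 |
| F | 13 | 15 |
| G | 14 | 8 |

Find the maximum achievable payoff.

Allowing fractional choices, the relaxed optimum would be about 39.5, but investments are indivisible.
D + F + G: cost 9 + 13 + 14 = 36 ≤ 39, payoff 15 + 15 + 8 = 38.
D + E + F: cost 9 + 8 + 13 = 30 ≤ 39, payoff 15 + 4 + 15 = 34.
Best is D, F, and G with total payoff 38.

38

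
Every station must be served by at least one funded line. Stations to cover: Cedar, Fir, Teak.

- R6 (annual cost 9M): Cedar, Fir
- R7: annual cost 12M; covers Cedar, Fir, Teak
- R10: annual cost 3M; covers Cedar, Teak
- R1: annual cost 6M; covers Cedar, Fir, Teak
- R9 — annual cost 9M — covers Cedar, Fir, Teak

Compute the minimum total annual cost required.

6

This is an integer covering problem.
R1 alone covers Cedar, Fir, Teak — every station.
Total annual cost: 6.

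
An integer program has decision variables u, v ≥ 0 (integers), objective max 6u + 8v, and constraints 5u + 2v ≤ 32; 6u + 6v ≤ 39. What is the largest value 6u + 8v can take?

(u,v)=(0,6): 5·0+2·6=12≤32, 6·0+6·6=36≤39, objective 48.
(u,v)=(1,5): 5·1+2·5=15≤32, 6·1+6·5=36≤39, objective 46.
(u,v)=(0,5): 5·0+2·5=10≤32, 6·0+6·5=30≤39, objective 40.
The best lattice point is (0,6), giving 48.

48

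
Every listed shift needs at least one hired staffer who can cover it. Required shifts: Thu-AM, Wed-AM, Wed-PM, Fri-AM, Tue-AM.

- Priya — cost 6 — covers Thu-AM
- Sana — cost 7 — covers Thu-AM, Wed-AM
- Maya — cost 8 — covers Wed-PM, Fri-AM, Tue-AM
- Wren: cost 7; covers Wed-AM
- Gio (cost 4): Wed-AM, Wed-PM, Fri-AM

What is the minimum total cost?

This is a weighted set-cover instance.
Choose Sana and Maya: together they cover Thu-AM, Wed-AM, Wed-PM, Fri-AM, Tue-AM — every shift.
Total cost: 7 + 8 = 15.

15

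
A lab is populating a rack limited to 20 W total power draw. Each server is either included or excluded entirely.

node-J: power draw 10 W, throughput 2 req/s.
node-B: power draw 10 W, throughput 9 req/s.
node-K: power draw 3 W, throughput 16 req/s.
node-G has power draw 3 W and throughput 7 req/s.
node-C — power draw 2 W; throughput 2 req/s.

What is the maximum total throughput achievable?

34

Treat it as a binary knapsack problem.
Allowing fractional choices, the relaxed optimum would be about 34.4, but servers are indivisible.
node-B + node-K + node-G: power draw 10 + 3 + 3 = 16 ≤ 20, throughput 9 + 16 + 7 = 32.
node-B + node-K + node-C: power draw 10 + 3 + 2 = 15 ≤ 20, throughput 9 + 16 + 2 = 27.
node-B + node-K + node-G + node-C: power draw 10 + 3 + 3 + 2 = 18 ≤ 20, throughput 9 + 16 + 7 + 2 = 34.
Best is node-B, node-K, node-G, and node-C with total throughput 34.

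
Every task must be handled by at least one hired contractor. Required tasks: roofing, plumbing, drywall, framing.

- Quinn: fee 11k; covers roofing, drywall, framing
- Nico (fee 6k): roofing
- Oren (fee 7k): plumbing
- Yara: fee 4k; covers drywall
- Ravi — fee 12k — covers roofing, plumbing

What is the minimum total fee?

This is an integer covering problem.
Choose Quinn and Oren: together they cover roofing, plumbing, drywall, framing — every task.
Total fee: 11 + 7 = 18.
No cover costs less than 18.

18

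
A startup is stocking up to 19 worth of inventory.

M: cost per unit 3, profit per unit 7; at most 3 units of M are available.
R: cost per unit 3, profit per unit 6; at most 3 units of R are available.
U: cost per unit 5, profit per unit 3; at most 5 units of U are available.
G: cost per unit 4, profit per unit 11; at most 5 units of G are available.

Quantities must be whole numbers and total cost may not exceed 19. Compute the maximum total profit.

This is a bounded integer knapsack.
Take 1×M and 4×G: cost 19 ≤ 19, profit 1·7 + 4·11 = 51.
No other integer combination yields more.

51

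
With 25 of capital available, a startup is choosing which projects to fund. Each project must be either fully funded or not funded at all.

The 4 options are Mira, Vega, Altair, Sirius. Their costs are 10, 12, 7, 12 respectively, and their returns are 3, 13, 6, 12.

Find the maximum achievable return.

25

This is an integer program with binary decision variables.
Take Vega and Sirius: cost 12 + 12 = 24 ≤ 25, return 13 + 12 = 25.
No other feasible combination does better.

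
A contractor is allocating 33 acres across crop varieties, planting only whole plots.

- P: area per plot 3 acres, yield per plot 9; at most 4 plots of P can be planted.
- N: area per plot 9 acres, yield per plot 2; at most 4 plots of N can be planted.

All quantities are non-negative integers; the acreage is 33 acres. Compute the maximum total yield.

40

Take 4×P and 2×N: area 30 ≤ 33, yield 4·9 + 2·2 = 40.
P has the best ratio (9/3) and is taken to its limit of 4; remaining capacity is filled optimally with the others.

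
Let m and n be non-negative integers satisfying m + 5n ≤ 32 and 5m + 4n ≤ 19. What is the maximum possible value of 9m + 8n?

35

Relaxing integrality, the LP optimum is 38.00 at (m,n) = (0, 4.75), which is not an integer point.
(m,n)=(3,1): 1·3+5·1=8≤32, 5·3+4·1=19≤19, objective 35.
(m,n)=(2,2): 1·2+5·2=12≤32, 5·2+4·2=18≤19, objective 34.
(m,n)=(1,3): 1·1+5·3=16≤32, 5·1+4·3=17≤19, objective 33.
Maximum is 35 at (m,n)=(3,1).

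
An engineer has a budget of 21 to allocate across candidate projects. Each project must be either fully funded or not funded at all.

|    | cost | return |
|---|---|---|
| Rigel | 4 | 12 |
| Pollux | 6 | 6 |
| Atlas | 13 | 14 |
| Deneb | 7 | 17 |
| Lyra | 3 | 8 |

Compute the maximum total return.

Allowing fractional choices, the relaxed optimum would be about 44.5, but projects are indivisible.
Rigel + Deneb + Lyra: cost 4 + 7 + 3 = 14 ≤ 21, return 12 + 17 + 8 = 37.
Rigel + Pollux + Deneb + Lyra: cost 4 + 6 + 7 + 3 = 20 ≤ 21, return 12 + 6 + 17 + 8 = 43.
Best is Rigel, Pollux, Deneb, and Lyra with total return 43.

43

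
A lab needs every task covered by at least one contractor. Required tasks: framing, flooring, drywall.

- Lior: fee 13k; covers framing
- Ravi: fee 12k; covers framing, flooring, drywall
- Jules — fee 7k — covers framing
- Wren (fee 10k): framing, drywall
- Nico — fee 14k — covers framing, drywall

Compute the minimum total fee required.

Ravi alone covers framing, flooring, drywall — every task.
Total fee: 12.
No cover costs less than 12.

12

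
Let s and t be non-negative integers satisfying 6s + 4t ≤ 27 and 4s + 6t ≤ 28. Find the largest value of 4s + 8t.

(s,t)=(1,4) is feasible, giving 36.
(s,t)=(0,4) is feasible, giving 32.
(s,t)=(2,3) is feasible, giving 32.
Maximum is 36 at (s,t)=(1,4).

36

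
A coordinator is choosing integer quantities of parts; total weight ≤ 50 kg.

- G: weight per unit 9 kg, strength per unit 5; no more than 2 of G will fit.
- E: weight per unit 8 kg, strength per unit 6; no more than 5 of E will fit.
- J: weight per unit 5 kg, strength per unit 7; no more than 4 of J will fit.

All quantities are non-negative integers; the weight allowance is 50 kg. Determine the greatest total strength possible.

This is a bounded integer knapsack.
J has the best ratio (7/5); taking only J gives at most 4×7 = 28 (stopped by the supply cap of 4).
Mixing does better — 3×E and 4×J: weight 44 ≤ 50, strength 3·6 + 4·7 = 46.

46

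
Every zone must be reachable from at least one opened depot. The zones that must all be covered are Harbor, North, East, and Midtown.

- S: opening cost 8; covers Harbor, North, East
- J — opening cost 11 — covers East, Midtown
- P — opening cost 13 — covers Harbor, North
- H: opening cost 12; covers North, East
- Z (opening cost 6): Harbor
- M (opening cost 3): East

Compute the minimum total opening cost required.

19

Choose S and J: together they cover Harbor, North, East, Midtown — every zone.
Total opening cost: 8 + 11 = 19.
No cover costs less than 19.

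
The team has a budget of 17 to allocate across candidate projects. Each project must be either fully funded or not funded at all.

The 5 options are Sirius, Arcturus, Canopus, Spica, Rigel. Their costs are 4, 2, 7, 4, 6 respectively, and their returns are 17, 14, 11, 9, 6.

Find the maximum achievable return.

51

Sirius + Arcturus + Canopus: cost 4 + 2 + 7 = 13 ≤ 17, return 17 + 14 + 11 = 42.
Sirius + Arcturus + Canopus + Spica: cost 4 + 2 + 7 + 4 = 17 ≤ 17, return 17 + 14 + 11 + 9 = 51.
Sirius + Arcturus + Spica + Rigel: cost 4 + 2 + 4 + 6 = 16 ≤ 17, return 17 + 14 + 9 + 6 = 46.
Best is Sirius, Arcturus, Canopus, and Spica with total return 51.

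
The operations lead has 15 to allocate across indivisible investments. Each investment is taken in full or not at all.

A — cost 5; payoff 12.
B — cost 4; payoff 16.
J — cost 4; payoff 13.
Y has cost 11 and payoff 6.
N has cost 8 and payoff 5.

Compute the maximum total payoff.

41

B + J: cost 4 + 4 = 8 ≤ 15, payoff 16 + 13 = 29.
A + B: cost 5 + 4 = 9 ≤ 15, payoff 12 + 16 = 28.
A + B + J: cost 5 + 4 + 4 = 13 ≤ 15, payoff 12 + 16 + 13 = 41.
Best is A, B, and J with total payoff 41.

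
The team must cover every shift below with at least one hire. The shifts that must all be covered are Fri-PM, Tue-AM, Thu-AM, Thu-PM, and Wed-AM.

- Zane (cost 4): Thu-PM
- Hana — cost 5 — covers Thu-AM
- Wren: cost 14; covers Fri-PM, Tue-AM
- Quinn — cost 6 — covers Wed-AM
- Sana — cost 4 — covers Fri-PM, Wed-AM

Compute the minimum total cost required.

27

Choose Zane, Hana, Wren, and Sana: together they cover Fri-PM, Tue-AM, Thu-AM, Thu-PM, Wed-AM — every shift.
Total cost: 4 + 5 + 14 + 4 = 27.
No cover costs less than 27.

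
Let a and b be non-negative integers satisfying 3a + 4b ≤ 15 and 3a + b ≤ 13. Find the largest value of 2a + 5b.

17

(a,b)=(1,3): 3·1+4·3=15≤15, 3·1+1·3=6≤13, objective 17.
(a,b)=(0,3): 3·0+4·3=12≤15, 3·0+1·3=3≤13, objective 15.
(a,b)=(2,2): 3·2+4·2=14≤15, 3·2+1·2=8≤13, objective 14.
Maximum is 17 at (a,b)=(1,3).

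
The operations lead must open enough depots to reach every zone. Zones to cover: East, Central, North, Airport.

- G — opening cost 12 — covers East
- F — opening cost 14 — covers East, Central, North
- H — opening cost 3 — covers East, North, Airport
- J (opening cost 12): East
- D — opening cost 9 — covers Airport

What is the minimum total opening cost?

Choose F and H: together they cover East, Central, North, Airport — every zone.
Total opening cost: 14 + 3 = 17.
No cover costs less than 17.

17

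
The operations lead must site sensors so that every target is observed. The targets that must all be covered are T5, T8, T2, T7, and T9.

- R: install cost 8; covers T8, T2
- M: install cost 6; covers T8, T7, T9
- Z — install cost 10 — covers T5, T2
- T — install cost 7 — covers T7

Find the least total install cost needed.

This is an integer covering problem.
Choose M and Z: together they cover T5, T8, T2, T7, T9 — every target.
Total install cost: 6 + 10 = 16.
No cover costs less than 16.

16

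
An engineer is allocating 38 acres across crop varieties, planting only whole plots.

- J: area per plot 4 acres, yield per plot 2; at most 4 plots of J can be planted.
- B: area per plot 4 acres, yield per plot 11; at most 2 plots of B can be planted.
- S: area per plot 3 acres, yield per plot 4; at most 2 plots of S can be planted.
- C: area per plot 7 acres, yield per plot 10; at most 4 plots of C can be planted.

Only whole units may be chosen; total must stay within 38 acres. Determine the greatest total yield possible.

62

B has the best ratio (11/4); taking only B gives at most 2×11 = 22 (stopped by the supply cap of 2).
Mixing does better — 2×B and 4×C: area 36 ≤ 38, yield 2·11 + 4·10 = 62.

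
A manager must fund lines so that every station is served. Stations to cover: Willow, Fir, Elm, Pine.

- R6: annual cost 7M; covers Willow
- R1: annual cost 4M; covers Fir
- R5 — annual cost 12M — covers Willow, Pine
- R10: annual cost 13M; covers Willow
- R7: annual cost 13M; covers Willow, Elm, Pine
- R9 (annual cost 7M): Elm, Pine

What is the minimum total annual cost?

17

The greedy cost-per-new-station heuristic would pick R9, R1, and R6 for 18, but a cheaper cover exists.
Choose R1 and R7: together they cover Willow, Fir, Elm, Pine — every station.
Total annual cost: 4 + 13 = 17.
No cover costs less than 17.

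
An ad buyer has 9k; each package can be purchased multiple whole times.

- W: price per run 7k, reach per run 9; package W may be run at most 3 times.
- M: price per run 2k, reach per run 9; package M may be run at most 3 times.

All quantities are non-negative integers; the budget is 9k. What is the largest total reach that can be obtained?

27

M has the best ratio (9/2); taking only M gives at most 3×9 = 27 (stopped by the supply cap of 3).
Optimal: 3×M: price 6 ≤ 9, reach 3·9 = 27.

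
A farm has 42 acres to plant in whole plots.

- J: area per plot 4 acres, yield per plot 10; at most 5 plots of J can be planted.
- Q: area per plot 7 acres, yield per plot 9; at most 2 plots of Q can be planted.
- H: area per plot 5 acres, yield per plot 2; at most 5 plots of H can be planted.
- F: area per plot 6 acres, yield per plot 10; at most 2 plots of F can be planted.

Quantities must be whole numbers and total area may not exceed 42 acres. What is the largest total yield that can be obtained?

79

J has the best ratio (10/4); taking only J gives at most 5×10 = 50 (stopped by the supply cap of 5).
Mixing does better — 5×J, 1×Q, and 2×F: area 39 ≤ 42, yield 5·10 + 1·9 + 2·10 = 79.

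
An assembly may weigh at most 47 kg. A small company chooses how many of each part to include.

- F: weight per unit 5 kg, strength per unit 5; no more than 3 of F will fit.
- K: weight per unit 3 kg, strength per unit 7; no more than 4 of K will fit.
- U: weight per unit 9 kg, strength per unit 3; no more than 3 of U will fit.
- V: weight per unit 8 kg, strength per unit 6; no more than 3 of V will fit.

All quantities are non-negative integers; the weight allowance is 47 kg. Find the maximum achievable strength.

56

This is a bounded integer knapsack.
Take 2×F, 4×K, and 3×V: weight 46 ≤ 47, strength 2·5 + 4·7 + 3·6 = 56.
K has the best ratio (7/3) and is taken to its limit of 4; remaining capacity is filled optimally with the others.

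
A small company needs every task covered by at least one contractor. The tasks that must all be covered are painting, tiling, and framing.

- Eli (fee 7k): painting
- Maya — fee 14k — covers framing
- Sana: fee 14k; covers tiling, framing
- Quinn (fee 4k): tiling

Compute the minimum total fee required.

Choose Eli and Sana: together they cover painting, tiling, framing — every task.
Total fee: 7 + 14 = 21.

21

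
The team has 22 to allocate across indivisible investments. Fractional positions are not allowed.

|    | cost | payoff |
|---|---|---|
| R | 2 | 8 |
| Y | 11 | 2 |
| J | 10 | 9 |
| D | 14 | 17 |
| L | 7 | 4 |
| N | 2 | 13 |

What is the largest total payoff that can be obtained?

Take R, D, and N: cost 2 + 14 + 2 = 18 ≤ 22, payoff 8 + 17 + 13 = 38.
No other feasible combination does better.

38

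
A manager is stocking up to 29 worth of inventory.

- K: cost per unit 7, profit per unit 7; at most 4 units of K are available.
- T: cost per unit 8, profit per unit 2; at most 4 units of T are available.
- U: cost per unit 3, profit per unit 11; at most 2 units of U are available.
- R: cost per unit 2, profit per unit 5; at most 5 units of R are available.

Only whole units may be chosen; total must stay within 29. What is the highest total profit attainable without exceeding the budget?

56

2×K, 2×U, and 4×R: cost 28 ≤ 29, profit 2·7 + 2·11 + 4·5 = 56.
1×K, 2×U, and 5×R: cost 23 ≤ 29, profit 1·7 + 2·11 + 5·5 = 54.
Best is 56.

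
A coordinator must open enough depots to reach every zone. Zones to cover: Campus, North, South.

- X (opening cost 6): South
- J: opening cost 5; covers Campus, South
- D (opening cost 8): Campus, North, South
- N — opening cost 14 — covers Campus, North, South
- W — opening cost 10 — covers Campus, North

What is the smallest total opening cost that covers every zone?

8

The greedy cost-per-new-zone heuristic would pick J and D for 13, but a cheaper cover exists.
D alone covers Campus, North, South — every zone.
Total opening cost: 8.
No cover costs less than 8.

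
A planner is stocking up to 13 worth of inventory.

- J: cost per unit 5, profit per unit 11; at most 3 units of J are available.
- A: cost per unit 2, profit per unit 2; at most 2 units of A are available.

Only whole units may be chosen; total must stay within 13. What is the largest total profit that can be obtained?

2×J and 1×A: cost 12 ≤ 13, profit 2·11 + 1·2 = 24.
2×J: cost 10 ≤ 13, profit 2·11 = 22.
Best is 24.

24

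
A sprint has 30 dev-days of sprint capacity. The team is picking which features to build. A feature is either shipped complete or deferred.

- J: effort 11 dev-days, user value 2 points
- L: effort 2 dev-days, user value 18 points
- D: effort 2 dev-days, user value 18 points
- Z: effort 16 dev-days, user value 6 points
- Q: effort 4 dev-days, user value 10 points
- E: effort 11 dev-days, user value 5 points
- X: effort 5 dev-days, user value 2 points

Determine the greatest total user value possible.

54

L + D + Z + Q + X: effort 2 + 2 + 16 + 4 + 5 = 29 ≤ 30, user value 18 + 18 + 6 + 10 + 2 = 54.
J + L + D + Q + E: effort 11 + 2 + 2 + 4 + 11 = 30 ≤ 30, user value 2 + 18 + 18 + 10 + 5 = 53.
L + D + Q + E + X: effort 2 + 2 + 4 + 11 + 5 = 24 ≤ 30, user value 18 + 18 + 10 + 5 + 2 = 53.
Best is L, D, Z, Q, and X with total user value 54.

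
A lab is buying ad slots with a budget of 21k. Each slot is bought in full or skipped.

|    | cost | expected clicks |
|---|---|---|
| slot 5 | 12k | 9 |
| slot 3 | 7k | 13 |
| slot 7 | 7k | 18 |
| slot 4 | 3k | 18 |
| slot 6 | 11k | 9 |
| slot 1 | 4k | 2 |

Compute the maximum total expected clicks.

Treat it as a binary knapsack problem.
slot 3 + slot 7 + slot 4 + slot 1: cost 7 + 7 + 3 + 4 = 21 ≤ 21, expected clicks 13 + 18 + 18 + 2 = 51.
slot 3 + slot 7 + slot 4: cost 7 + 7 + 3 = 17 ≤ 21, expected clicks 13 + 18 + 18 = 49.
slot 7 + slot 4 + slot 6: cost 7 + 3 + 11 = 21 ≤ 21, expected clicks 18 + 18 + 9 = 45.
Best is slot 3, slot 7, slot 4, and slot 1 with total expected clicks 51.

51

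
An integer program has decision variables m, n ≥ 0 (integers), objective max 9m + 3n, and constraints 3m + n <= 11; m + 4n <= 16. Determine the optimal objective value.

33

(m,n)=(3,2): 3·3+1·2=11≤11, 1·3+4·2=11≤16, objective 33.
(m,n)=(3,1): 3·3+1·1=10≤11, 1·3+4·1=7≤16, objective 30.
The best lattice point is (3,2), giving 33.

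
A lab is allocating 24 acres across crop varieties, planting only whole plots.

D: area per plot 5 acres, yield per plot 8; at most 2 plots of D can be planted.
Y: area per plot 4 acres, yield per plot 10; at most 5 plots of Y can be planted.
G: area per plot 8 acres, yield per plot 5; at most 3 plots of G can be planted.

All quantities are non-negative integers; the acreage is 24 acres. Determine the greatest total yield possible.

This is a bounded integer knapsack.
Y has the best ratio (10/4); taking only Y gives at most 5×10 = 50 (stopped by the supply cap of 5).
Optimal: 5×Y: area 20 ≤ 24, yield 5·10 = 50.

50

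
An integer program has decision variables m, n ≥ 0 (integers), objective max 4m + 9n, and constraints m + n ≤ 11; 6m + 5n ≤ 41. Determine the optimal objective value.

(m,n)=(0,8): 1·0+1·8=8≤11, 6·0+5·8=40≤41, objective 72.
(m,n)=(1,7): 1·1+1·7=8≤11, 6·1+5·7=41≤41, objective 67.
The best lattice point is (0,8), giving 72.

72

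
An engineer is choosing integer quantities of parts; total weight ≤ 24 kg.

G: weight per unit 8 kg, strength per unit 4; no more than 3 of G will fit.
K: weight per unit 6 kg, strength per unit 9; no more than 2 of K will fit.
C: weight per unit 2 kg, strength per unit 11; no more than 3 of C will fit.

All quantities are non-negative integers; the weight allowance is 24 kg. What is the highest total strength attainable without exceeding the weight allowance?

51

This is a bounded integer knapsack.
Take 2×K and 3×C: weight 18 ≤ 24, strength 2·9 + 3·11 = 51.
C has the best ratio (11/2) and is taken to its limit of 3; remaining capacity is filled optimally with the others.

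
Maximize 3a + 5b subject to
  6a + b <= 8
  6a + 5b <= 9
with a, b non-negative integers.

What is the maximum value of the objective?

(a,b)=(0,1): 6·0+1·1=1≤8, 6·0+5·1=5≤9, objective 5.
(a,b)=(1,0): 6·1+1·0=6≤8, 6·1+5·0=6≤9, objective 3.
(a,b)=(0,0): 6·0+1·0=0≤8, 6·0+5·0=0≤9, objective 0.
Maximum is 5 at (a,b)=(0,1).

5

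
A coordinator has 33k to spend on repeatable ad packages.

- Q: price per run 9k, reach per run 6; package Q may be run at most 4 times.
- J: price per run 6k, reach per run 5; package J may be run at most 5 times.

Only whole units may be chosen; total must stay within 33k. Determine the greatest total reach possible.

This is a bounded integer knapsack.
5×J: price 30 ≤ 33, reach 5·5 = 25.
1×Q and 4×J: price 33 ≤ 33, reach 1·6 + 4·5 = 26.
Best is 26.

26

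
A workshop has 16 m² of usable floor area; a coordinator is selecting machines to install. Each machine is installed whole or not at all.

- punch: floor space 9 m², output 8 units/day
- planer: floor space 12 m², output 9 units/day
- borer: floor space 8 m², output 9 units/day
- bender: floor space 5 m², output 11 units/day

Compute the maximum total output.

20

This is an integer program with binary decision variables.
Allowing fractional choices, the relaxed optimum would be about 22.7, but machines are indivisible.
bender: floor space 5 ≤ 16, output 11.
punch + bender: floor space 9 + 5 = 14 ≤ 16, output 8 + 11 = 19.
borer + bender: floor space 8 + 5 = 13 ≤ 16, output 9 + 11 = 20.
Best is borer and bender with total output 20.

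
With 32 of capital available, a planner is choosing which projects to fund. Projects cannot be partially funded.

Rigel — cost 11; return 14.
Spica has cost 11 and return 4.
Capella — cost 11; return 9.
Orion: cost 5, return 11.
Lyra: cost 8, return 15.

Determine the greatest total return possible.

40

This is a 0-1 knapsack instance.
Rigel + Orion + Lyra: cost 11 + 5 + 8 = 24 ≤ 32, return 14 + 11 + 15 = 40.
Rigel + Capella + Lyra: cost 11 + 11 + 8 = 30 ≤ 32, return 14 + 9 + 15 = 38.
Best is Rigel, Orion, and Lyra with total return 40.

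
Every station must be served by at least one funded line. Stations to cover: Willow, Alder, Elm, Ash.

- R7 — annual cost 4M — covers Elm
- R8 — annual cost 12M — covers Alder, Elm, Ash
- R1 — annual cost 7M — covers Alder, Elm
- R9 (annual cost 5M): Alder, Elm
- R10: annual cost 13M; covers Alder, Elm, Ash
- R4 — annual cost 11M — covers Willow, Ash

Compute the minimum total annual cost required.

Choose R9 and R4: together they cover Willow, Alder, Elm, Ash — every station.
Total annual cost: 5 + 11 = 16.
No cover costs less than 16.

16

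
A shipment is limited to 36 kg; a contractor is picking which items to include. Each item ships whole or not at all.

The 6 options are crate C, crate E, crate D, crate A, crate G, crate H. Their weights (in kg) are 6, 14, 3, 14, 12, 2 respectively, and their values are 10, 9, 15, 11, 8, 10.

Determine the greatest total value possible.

Treat it as a binary knapsack problem.
Allowing fractional choices, the relaxed optimum would be about 53.3, but items are indivisible.
crate E + crate D + crate A + crate H: weight 14 + 3 + 14 + 2 = 33 ≤ 36, value 9 + 15 + 11 + 10 = 45.
crate C + crate D + crate A + crate H: weight 6 + 3 + 14 + 2 = 25 ≤ 36, value 10 + 15 + 11 + 10 = 46.
crate C + crate E + crate D + crate H: weight 6 + 14 + 3 + 2 = 25 ≤ 36, value 10 + 9 + 15 + 10 = 44.
Best is crate C, crate D, crate A, and crate H with total value 46.

46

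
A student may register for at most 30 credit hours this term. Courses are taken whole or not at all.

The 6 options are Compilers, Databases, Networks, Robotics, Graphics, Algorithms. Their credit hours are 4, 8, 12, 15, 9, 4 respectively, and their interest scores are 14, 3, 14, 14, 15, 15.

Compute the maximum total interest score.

This is an integer program with binary decision variables.
Allowing fractional choices, the relaxed optimum would be about 58.9, but courses are indivisible.
Compilers + Networks + Graphics + Algorithms: credit hours 4 + 12 + 9 + 4 = 29 ≤ 30, interest score 14 + 14 + 15 + 15 = 58.
Compilers + Databases + Networks + Algorithms: credit hours 4 + 8 + 12 + 4 = 28 ≤ 30, interest score 14 + 3 + 14 + 15 = 46.
Compilers + Databases + Graphics + Algorithms: credit hours 4 + 8 + 9 + 4 = 25 ≤ 30, interest score 14 + 3 + 15 + 15 = 47.
Best is Compilers, Networks, Graphics, and Algorithms with total interest score 58.

58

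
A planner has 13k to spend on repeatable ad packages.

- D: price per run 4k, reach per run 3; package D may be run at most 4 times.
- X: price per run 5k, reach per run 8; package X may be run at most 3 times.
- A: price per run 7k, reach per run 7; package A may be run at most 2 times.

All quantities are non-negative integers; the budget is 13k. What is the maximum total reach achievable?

16

Take 2×X: price 10 ≤ 13, reach 2·8 = 16.
No other integer combination yields more.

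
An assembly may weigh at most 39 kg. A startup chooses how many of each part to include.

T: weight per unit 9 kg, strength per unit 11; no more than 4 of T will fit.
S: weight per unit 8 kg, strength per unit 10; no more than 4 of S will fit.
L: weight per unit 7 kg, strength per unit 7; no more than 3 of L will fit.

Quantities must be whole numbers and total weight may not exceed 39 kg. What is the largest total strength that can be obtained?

47

1×T, 2×S, and 2×L: weight 39 ≤ 39, strength 1·11 + 2·10 + 2·7 = 45.
4×S and 1×L: weight 39 ≤ 39, strength 4·10 + 1·7 = 47.
Best is 47.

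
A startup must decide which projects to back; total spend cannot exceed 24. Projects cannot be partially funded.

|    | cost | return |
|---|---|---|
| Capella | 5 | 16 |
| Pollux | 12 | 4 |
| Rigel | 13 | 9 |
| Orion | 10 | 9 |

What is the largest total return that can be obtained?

25

Capella + Rigel: cost 5 + 13 = 18 ≤ 24, return 16 + 9 = 25.
Capella + Pollux: cost 5 + 12 = 17 ≤ 24, return 16 + 4 = 20.
Capella + Orion: cost 5 + 10 = 15 ≤ 24, return 16 + 9 = 25.
The maximum return is 25; one optimal choice is Capella and Orion.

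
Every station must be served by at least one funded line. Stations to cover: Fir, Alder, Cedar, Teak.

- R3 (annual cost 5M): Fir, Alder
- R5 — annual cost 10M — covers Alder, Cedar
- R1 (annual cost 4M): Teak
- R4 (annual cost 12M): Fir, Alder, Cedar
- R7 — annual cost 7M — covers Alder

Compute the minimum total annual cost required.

16

The greedy cost-per-new-station heuristic would pick R3, R1, and R5 for 19, but a cheaper cover exists.
Choose R1 and R4: together they cover Fir, Alder, Cedar, Teak — every station.
Total annual cost: 4 + 12 = 16.
No cover costs less than 16.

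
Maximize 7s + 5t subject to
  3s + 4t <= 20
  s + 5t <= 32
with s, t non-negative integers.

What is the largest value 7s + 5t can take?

42

Relaxing integrality, the LP optimum is 46.67 at (s,t) = (6.67, 0), which is not an integer point.
(s,t)=(6,0) is feasible, giving 42.
(s,t)=(5,1) is feasible, giving 40.
(s,t)=(5,0) is feasible, giving 35.
Maximum is 42 at (s,t)=(6,0).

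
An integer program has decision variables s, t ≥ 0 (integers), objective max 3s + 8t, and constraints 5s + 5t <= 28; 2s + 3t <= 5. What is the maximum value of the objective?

11

Relaxing integrality, the LP optimum is 13.33 at (s,t) = (0, 1.67), which is not an integer point.
(s,t)=(1,1) is feasible, giving 11.
(s,t)=(0,1) is feasible, giving 8.
(s,t)=(2,0) is feasible, giving 6.
(s,t)=(1,0) is feasible, giving 3.
The best lattice point is (1,1), giving 11.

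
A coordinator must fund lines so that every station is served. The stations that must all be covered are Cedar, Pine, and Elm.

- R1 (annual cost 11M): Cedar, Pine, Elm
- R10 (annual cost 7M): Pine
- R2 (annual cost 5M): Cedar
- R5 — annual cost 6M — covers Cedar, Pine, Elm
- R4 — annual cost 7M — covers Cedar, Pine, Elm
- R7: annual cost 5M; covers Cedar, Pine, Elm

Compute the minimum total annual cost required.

5

This is a weighted set-cover instance.
R7 alone covers Cedar, Pine, Elm — every station.
Total annual cost: 5.
No cover costs less than 5.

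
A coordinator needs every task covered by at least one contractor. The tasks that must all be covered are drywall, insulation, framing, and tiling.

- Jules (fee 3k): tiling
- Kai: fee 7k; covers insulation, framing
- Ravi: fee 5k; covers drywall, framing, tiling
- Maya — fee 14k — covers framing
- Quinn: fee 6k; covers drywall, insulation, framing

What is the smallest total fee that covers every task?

The greedy cost-per-new-task heuristic would pick Ravi and Quinn for 11, but a cheaper cover exists.
Choose Jules and Quinn: together they cover drywall, insulation, framing, tiling — every task.
Total fee: 3 + 6 = 9.
No cover costs less than 9.

9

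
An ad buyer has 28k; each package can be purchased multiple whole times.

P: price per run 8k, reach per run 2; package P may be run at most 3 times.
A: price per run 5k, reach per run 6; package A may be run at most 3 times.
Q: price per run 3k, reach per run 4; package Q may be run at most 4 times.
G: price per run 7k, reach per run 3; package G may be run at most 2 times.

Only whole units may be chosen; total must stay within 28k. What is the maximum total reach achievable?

34

Take 3×A and 4×Q: price 27 ≤ 28, reach 3·6 + 4·4 = 34.
Q has the best ratio (4/3) and is taken to its limit of 4; remaining capacity is filled optimally with the others.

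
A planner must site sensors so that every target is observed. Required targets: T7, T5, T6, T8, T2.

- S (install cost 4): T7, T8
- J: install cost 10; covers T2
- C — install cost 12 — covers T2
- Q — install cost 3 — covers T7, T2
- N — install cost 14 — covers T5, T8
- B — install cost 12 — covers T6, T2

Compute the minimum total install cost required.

Choose Q, N, and B: together they cover T7, T5, T6, T8, T2 — every target.
Total install cost: 3 + 14 + 12 = 29.

29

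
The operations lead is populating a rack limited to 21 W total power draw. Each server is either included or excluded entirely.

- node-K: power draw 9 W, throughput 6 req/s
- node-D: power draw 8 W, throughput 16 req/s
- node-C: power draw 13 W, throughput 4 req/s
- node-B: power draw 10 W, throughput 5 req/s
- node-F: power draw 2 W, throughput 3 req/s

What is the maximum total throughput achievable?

This is an integer program with binary decision variables.
Allowing fractional choices, the relaxed optimum would be about 26.0, but servers are indivisible.
node-D + node-B + node-F: power draw 8 + 10 + 2 = 20 ≤ 21, throughput 16 + 5 + 3 = 24.
node-K + node-D + node-F: power draw 9 + 8 + 2 = 19 ≤ 21, throughput 6 + 16 + 3 = 25.
node-K + node-D: power draw 9 + 8 = 17 ≤ 21, throughput 6 + 16 = 22.
Best is node-K, node-D, and node-F with total throughput 25.

25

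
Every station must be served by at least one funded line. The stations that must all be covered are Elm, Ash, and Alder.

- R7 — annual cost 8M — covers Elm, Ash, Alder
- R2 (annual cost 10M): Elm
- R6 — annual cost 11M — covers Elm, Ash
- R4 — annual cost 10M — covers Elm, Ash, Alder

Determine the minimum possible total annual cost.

8

R7 alone covers Elm, Ash, Alder — every station.
Total annual cost: 8.
No cover costs less than 8.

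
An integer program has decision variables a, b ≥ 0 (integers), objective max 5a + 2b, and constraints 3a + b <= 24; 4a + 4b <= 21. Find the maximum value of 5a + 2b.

The continuous relaxation peaks at (5.25, 0) with value 26.25; rounding to a feasible lattice point costs some objective.
(a,b)=(5,0): 3·5+1·0=15≤24, 4·5+4·0=20≤21, objective 25.
(a,b)=(4,1): 3·4+1·1=13≤24, 4·4+4·1=20≤21, objective 22.
(a,b)=(4,0): 3·4+1·0=12≤24, 4·4+4·0=16≤21, objective 20.
No feasible integer point exceeds 25.

25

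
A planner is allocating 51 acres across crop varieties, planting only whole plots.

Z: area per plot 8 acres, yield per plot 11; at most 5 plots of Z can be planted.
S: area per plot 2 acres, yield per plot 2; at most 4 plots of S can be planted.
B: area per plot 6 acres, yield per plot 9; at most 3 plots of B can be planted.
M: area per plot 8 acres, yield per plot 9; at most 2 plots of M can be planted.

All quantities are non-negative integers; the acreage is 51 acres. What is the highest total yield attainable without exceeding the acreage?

71

3×Z, 3×B, and 1×M: area 50 ≤ 51, yield 3·11 + 3·9 + 1·9 = 69.
4×Z and 3×B: area 50 ≤ 51, yield 4·11 + 3·9 = 71.
Best is 71.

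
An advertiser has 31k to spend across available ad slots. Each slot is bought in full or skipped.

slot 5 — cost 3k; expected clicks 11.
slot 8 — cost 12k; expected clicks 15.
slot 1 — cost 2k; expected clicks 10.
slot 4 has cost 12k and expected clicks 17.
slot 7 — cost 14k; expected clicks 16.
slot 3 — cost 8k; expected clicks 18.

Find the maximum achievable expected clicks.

Allowing fractional choices, the relaxed optimum would be about 63.5, but ad slots are indivisible.
slot 5 + slot 8 + slot 1 + slot 3: cost 3 + 12 + 2 + 8 = 25 ≤ 31, expected clicks 11 + 15 + 10 + 18 = 54.
slot 5 + slot 1 + slot 7 + slot 3: cost 3 + 2 + 14 + 8 = 27 ≤ 31, expected clicks 11 + 10 + 16 + 18 = 55.
slot 5 + slot 1 + slot 4 + slot 3: cost 3 + 2 + 12 + 8 = 25 ≤ 31, expected clicks 11 + 10 + 17 + 18 = 56.
Best is slot 5, slot 1, slot 4, and slot 3 with total expected clicks 56.

56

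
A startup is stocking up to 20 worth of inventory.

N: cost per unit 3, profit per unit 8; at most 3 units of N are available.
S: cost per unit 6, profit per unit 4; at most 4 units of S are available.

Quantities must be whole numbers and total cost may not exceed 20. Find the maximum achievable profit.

28

2×N and 2×S: cost 18 ≤ 20, profit 2·8 + 2·4 = 24.
3×N and 1×S: cost 15 ≤ 20, profit 3·8 + 1·4 = 28.
Best is 28.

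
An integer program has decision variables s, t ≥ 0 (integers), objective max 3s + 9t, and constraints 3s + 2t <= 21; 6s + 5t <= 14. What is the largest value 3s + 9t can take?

18

Relaxing integrality, the LP optimum is 25.20 at (s,t) = (0, 2.8), which is not an integer point.
(s,t)=(0,2): 3·0+2·2=4≤21, 6·0+5·2=10≤14, objective 18.
(s,t)=(1,1): 3·1+2·1=5≤21, 6·1+5·1=11≤14, objective 12.
(s,t)=(0,1): 3·0+2·1=2≤21, 6·0+5·1=5≤14, objective 9.
No feasible integer point exceeds 18.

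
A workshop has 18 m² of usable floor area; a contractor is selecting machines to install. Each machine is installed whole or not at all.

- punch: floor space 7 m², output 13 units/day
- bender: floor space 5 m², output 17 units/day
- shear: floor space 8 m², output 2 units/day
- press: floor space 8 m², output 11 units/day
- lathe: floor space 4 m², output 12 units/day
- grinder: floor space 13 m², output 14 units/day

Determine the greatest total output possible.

bender + shear + lathe: floor space 5 + 8 + 4 = 17 ≤ 18, output 17 + 2 + 12 = 31.
punch + bender + lathe: floor space 7 + 5 + 4 = 16 ≤ 18, output 13 + 17 + 12 = 42.
bender + press + lathe: floor space 5 + 8 + 4 = 17 ≤ 18, output 17 + 11 + 12 = 40.
Best is punch, bender, and lathe with total output 42.

42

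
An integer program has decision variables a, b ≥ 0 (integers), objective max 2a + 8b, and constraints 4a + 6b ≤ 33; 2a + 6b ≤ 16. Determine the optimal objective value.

Relaxing integrality, the LP optimum is 21.33 at (a,b) = (0, 2.67), which is not an integer point.
(a,b)=(2,2) is feasible, giving 20.
(a,b)=(1,2) is feasible, giving 18.
The best lattice point is (2,2), giving 20.

20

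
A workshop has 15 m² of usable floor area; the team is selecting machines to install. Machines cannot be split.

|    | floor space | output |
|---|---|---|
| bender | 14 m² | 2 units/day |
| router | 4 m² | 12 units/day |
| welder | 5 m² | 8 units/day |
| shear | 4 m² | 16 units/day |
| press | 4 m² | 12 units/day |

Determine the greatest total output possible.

40

This is a 0-1 knapsack instance.
Allowing fractional choices, the relaxed optimum would be about 44.8, but machines are indivisible.
router + welder + shear: floor space 4 + 5 + 4 = 13 ≤ 15, output 12 + 8 + 16 = 36.
router + shear + press: floor space 4 + 4 + 4 = 12 ≤ 15, output 12 + 16 + 12 = 40.
welder + shear + press: floor space 5 + 4 + 4 = 13 ≤ 15, output 8 + 16 + 12 = 36.
Best is router, shear, and press with total output 40.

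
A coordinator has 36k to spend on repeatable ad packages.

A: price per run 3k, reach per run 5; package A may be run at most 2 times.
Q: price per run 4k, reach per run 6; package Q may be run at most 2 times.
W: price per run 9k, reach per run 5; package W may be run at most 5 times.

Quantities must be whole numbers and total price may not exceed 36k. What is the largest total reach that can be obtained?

32

A has the best ratio (5/3); taking only A gives at most 2×5 = 10 (stopped by the supply cap of 2).
Mixing does better — 2×A, 2×Q, and 2×W: price 32 ≤ 36, reach 2·5 + 2·6 + 2·5 = 32.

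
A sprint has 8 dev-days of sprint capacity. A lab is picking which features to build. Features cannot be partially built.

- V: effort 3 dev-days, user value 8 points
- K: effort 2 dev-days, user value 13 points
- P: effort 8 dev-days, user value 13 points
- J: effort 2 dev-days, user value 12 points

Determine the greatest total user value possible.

33

Allowing fractional choices, the relaxed optimum would be about 34.6, but features are indivisible.
V + K: effort 3 + 2 = 5 ≤ 8, user value 8 + 13 = 21.
K + J: effort 2 + 2 = 4 ≤ 8, user value 13 + 12 = 25.
V + K + J: effort 3 + 2 + 2 = 7 ≤ 8, user value 8 + 13 + 12 = 33.
Best is V, K, and J with total user value 33.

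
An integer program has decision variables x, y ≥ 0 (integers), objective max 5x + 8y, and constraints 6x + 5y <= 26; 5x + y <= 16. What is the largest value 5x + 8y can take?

(x,y)=(0,5) is feasible, giving 40.
(x,y)=(1,4) is feasible, giving 37.
(x,y)=(0,4) is feasible, giving 32.
The best lattice point is (0,5), giving 40.

40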